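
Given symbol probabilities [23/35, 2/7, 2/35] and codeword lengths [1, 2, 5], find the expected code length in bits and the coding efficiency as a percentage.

Average length L = Σ p_i × l_i = 1.5143 bits
Entropy H = 1.1504 bits
Efficiency η = H/L × 100% = 75.97%


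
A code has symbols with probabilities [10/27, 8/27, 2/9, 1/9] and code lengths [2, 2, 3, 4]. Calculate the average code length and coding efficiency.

Average length L = Σ p_i × l_i = 2.4444 bits
Entropy H = 1.8851 bits
Efficiency η = H/L × 100% = 77.12%


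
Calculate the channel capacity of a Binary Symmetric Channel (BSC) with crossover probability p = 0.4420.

For BSC with error probability p:
C = 1 - H(p) where H(p) is binary entropy
H(0.4420) = -0.4420 × log₂(0.4420) - 0.5580 × log₂(0.5580)
H(p) = 0.9903
C = 1 - 0.9903 = 0.0097 bits/use


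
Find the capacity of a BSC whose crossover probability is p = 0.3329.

For BSC with error probability p:
C = 1 - H(p) where H(p) is binary entropy
H(0.3329) = -0.3329 × log₂(0.3329) - 0.6671 × log₂(0.6671)
H(p) = 0.9179
C = 1 - 0.9179 = 0.0821 bits/use


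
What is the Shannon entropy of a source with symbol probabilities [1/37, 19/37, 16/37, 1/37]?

H(X) = -Σ p(x) log₂ p(x)
  -1/37 × log₂(1/37) = 0.1408
  -19/37 × log₂(19/37) = 0.4938
  -16/37 × log₂(16/37) = 0.5230
  -1/37 × log₂(1/37) = 0.1408
H(X) = 1.2984 bits


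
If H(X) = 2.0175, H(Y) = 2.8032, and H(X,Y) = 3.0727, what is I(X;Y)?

I(X;Y) = H(X) + H(Y) - H(X,Y)
I(X;Y) = 2.0175 + 2.8032 - 3.0727 = 1.748 bits


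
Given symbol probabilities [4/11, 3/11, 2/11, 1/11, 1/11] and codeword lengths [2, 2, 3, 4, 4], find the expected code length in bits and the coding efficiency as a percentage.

Average length L = Σ p_i × l_i = 2.5455 bits
Entropy H = 2.1181 bits
Efficiency η = H/L × 100% = 83.21%


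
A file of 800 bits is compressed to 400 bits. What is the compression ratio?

Compression ratio = Original / Compressed
= 800 / 400 = 2.00:1


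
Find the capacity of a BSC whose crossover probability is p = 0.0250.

For BSC with error probability p:
C = 1 - H(p) where H(p) is binary entropy
H(0.0250) = -0.0250 × log₂(0.0250) - 0.9750 × log₂(0.9750)
H(p) = 0.1687
C = 1 - 0.1687 = 0.8313 bits/use


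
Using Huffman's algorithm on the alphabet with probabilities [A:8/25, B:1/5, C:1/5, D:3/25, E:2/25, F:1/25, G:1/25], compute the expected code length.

Huffman tree construction:
Combine smallest probabilities repeatedly
Resulting codes:
  A: 11 (length 2)
  B: 00 (length 2)
  C: 01 (length 2)
  D: 100 (length 3)
  E: 1010 (length 4)
  F: 10110 (length 5)
  G: 10111 (length 5)
Average length = Σ p(s) × length(s) = 2.5200 bits


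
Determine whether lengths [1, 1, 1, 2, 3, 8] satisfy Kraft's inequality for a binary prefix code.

Kraft inequality: Σ 2^(-l_i) ≤ 1 for prefix-free code
Calculating: 2^(-1) + 2^(-1) + 2^(-1) + 2^(-2) + 2^(-3) + 2^(-8)
= 0.5 + 0.5 + 0.5 + 0.25 + 0.125 + 0.00390625
= 1.8789
Since 1.8789 > 1, prefix-free code does not exist


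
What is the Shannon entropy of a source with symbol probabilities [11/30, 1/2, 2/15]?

H(X) = -Σ p(x) log₂ p(x)
  -11/30 × log₂(11/30) = 0.5307
  -1/2 × log₂(1/2) = 0.5000
  -2/15 × log₂(2/15) = 0.3876
H(X) = 1.4183 bits


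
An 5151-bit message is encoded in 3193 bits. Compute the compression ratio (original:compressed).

Compression ratio = Original / Compressed
= 5151 / 3193 = 1.61:1


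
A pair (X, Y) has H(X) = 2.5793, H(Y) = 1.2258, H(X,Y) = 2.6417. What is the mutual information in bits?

I(X;Y) = H(X) + H(Y) - H(X,Y)
I(X;Y) = 2.5793 + 1.2258 - 2.6417 = 1.1634 bits


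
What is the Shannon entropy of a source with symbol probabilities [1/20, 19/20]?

H(X) = -Σ p(x) log₂ p(x)
  -1/20 × log₂(1/20) = 0.2161
  -19/20 × log₂(19/20) = 0.0703
H(X) = 0.2864 bits


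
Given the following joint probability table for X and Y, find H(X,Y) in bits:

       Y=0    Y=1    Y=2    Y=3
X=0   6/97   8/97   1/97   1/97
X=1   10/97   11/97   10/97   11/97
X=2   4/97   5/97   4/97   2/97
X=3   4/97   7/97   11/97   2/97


H(X,Y) = -Σ p(x,y) log₂ p(x,y)
  p(0,0)=6/97: -0.0619 × log₂(0.0619) = 0.2483
  p(0,1)=8/97: -0.0825 × log₂(0.0825) = 0.2969
  p(0,2)=1/97: -0.0103 × log₂(0.0103) = 0.0680
  p(0,3)=1/97: -0.0103 × log₂(0.0103) = 0.0680
  p(1,0)=10/97: -0.1031 × log₂(0.1031) = 0.3379
  p(1,1)=11/97: -0.1134 × log₂(0.1134) = 0.3561
  p(1,2)=10/97: -0.1031 × log₂(0.1031) = 0.3379
  p(1,3)=11/97: -0.1134 × log₂(0.1134) = 0.3561
  p(2,0)=4/97: -0.0412 × log₂(0.0412) = 0.1897
  p(2,1)=5/97: -0.0515 × log₂(0.0515) = 0.2205
  p(2,2)=4/97: -0.0412 × log₂(0.0412) = 0.1897
  p(2,3)=2/97: -0.0206 × log₂(0.0206) = 0.1155
  p(3,0)=4/97: -0.0412 × log₂(0.0412) = 0.1897
  p(3,1)=7/97: -0.0722 × log₂(0.0722) = 0.2737
  p(3,2)=11/97: -0.1134 × log₂(0.1134) = 0.3561
  p(3,3)=2/97: -0.0206 × log₂(0.0206) = 0.1155
H(X,Y) = 3.7198 bits


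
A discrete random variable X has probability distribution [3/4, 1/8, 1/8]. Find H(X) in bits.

H(X) = -Σ p(x) log₂ p(x)
  -3/4 × log₂(3/4) = 0.3113
  -1/8 × log₂(1/8) = 0.3750
  -1/8 × log₂(1/8) = 0.3750
H(X) = 1.0613 bits


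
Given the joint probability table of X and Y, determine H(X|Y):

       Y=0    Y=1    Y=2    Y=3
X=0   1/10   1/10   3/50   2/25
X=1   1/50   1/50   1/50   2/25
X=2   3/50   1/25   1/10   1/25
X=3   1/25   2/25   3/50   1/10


H(X|Y) = Σ_y p(y) H(X|Y=y)
  p(Y=0) = 11/50, H(X|Y=0) = 1.7899
  p(Y=1) = 6/25, H(X|Y=1) = 1.7842
  p(Y=2) = 6/25, H(X|Y=2) = 1.8250
  p(Y=3) = 3/10, H(X|Y=3) = 1.9329
H(X|Y) = 0.2200×1.7899 + 0.2400×1.7842 + 0.2400×1.8250 + 0.3000×1.9329 = 1.8399 bits


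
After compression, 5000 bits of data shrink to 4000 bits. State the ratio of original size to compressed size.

Compression ratio = Original / Compressed
= 5000 / 4000 = 1.25:1


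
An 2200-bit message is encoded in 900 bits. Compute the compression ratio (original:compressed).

Compression ratio = Original / Compressed
= 2200 / 900 = 2.44:1


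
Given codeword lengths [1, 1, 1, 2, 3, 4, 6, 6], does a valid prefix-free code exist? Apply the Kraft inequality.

Kraft inequality: Σ 2^(-l_i) ≤ 1 for prefix-free code
Calculating: 2^(-1) + 2^(-1) + 2^(-1) + 2^(-2) + 2^(-3) + 2^(-4) + 2^(-6) + 2^(-6)
= 0.5 + 0.5 + 0.5 + 0.25 + 0.125 + 0.0625 + 0.015625 + 0.015625
= 1.9688
Since 1.9688 > 1, prefix-free code does not exist


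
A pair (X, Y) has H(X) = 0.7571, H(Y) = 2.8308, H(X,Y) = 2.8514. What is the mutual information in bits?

I(X;Y) = H(X) + H(Y) - H(X,Y)
I(X;Y) = 0.7571 + 2.8308 - 2.8514 = 0.7365 bits


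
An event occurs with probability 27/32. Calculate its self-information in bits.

Information content I(x) = -log₂(p(x))
I = -log₂(27/32) = -log₂(0.8438)
I = 0.2451 bits


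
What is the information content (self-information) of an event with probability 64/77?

Information content I(x) = -log₂(p(x))
I = -log₂(64/77) = -log₂(0.8312)
I = 0.2668 bits


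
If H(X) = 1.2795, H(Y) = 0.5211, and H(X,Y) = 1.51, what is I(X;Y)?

I(X;Y) = H(X) + H(Y) - H(X,Y)
I(X;Y) = 1.2795 + 0.5211 - 1.51 = 0.2906 bits


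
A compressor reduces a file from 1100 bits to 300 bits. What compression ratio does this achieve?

Compression ratio = Original / Compressed
= 1100 / 300 = 3.67:1


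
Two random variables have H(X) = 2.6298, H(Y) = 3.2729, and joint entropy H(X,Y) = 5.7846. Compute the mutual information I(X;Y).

I(X;Y) = H(X) + H(Y) - H(X,Y)
I(X;Y) = 2.6298 + 3.2729 - 5.7846 = 0.1181 bits


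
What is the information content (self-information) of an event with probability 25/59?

Information content I(x) = -log₂(p(x))
I = -log₂(25/59) = -log₂(0.4237)
I = 1.2388 bits


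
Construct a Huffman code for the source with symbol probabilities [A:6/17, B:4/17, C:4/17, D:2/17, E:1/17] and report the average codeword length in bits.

Huffman tree construction:
Combine smallest probabilities repeatedly
Resulting codes:
  A: 11 (length 2)
  B: 01 (length 2)
  C: 10 (length 2)
  D: 001 (length 3)
  E: 000 (length 3)
Average length = Σ p(s) × length(s) = 2.1765 bits


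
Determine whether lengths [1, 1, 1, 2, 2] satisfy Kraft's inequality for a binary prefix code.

Kraft inequality: Σ 2^(-l_i) ≤ 1 for prefix-free code
Calculating: 2^(-1) + 2^(-1) + 2^(-1) + 2^(-2) + 2^(-2)
= 0.5 + 0.5 + 0.5 + 0.25 + 0.25
= 2.0000
Since 2.0000 > 1, prefix-free code does not exist


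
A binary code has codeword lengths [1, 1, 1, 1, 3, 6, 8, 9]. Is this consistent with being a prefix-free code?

Kraft inequality: Σ 2^(-l_i) ≤ 1 for prefix-free code
Calculating: 2^(-1) + 2^(-1) + 2^(-1) + 2^(-1) + 2^(-3) + 2^(-6) + 2^(-8) + 2^(-9)
= 0.5 + 0.5 + 0.5 + 0.5 + 0.125 + 0.015625 + 0.00390625 + 0.001953125
= 2.1465
Since 2.1465 > 1, prefix-free code does not exist


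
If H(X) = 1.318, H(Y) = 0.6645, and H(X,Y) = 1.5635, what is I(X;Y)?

I(X;Y) = H(X) + H(Y) - H(X,Y)
I(X;Y) = 1.318 + 0.6645 - 1.5635 = 0.419 bits


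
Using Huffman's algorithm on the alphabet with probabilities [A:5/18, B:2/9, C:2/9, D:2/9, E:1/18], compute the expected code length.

Huffman tree construction:
Combine smallest probabilities repeatedly
Resulting codes:
  A: 10 (length 2)
  B: 111 (length 3)
  C: 00 (length 2)
  D: 01 (length 2)
  E: 110 (length 3)
Average length = Σ p(s) × length(s) = 2.2778 bits


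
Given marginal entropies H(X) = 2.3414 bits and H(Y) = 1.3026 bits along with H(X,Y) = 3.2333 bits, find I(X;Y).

I(X;Y) = H(X) + H(Y) - H(X,Y)
I(X;Y) = 2.3414 + 1.3026 - 3.2333 = 0.4107 bits


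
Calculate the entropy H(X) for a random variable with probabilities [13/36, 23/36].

H(X) = -Σ p(x) log₂ p(x)
  -13/36 × log₂(13/36) = 0.5306
  -23/36 × log₂(23/36) = 0.4130
H(X) = 0.9436 bits


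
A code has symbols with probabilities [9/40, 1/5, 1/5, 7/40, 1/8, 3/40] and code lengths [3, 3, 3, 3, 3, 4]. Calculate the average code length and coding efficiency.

Average length L = Σ p_i × l_i = 3.0750 bits
Entropy H = 2.5083 bits
Efficiency η = H/L × 100% = 81.57%


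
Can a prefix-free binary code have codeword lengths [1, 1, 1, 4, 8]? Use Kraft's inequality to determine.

Kraft inequality: Σ 2^(-l_i) ≤ 1 for prefix-free code
Calculating: 2^(-1) + 2^(-1) + 2^(-1) + 2^(-4) + 2^(-8)
= 0.5 + 0.5 + 0.5 + 0.0625 + 0.00390625
= 1.5664
Since 1.5664 > 1, prefix-free code does not exist


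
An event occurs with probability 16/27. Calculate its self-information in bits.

Information content I(x) = -log₂(p(x))
I = -log₂(16/27) = -log₂(0.5926)
I = 0.7549 bits


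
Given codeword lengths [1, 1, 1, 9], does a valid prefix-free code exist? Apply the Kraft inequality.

Kraft inequality: Σ 2^(-l_i) ≤ 1 for prefix-free code
Calculating: 2^(-1) + 2^(-1) + 2^(-1) + 2^(-9)
= 0.5 + 0.5 + 0.5 + 0.001953125
= 1.5020
Since 1.5020 > 1, prefix-free code does not exist


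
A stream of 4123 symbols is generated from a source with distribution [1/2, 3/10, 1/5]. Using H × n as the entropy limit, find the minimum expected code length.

Entropy H = 1.4855 bits/symbol
Minimum bits = H × n = 1.4855 × 4123
= 6124.61 bits


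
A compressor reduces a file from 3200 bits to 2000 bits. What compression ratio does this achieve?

Compression ratio = Original / Compressed
= 3200 / 2000 = 1.60:1


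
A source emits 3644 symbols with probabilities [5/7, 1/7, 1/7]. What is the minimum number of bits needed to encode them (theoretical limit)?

Entropy H = 1.1488 bits/symbol
Minimum bits = H × n = 1.1488 × 3644
= 4186.35 bits


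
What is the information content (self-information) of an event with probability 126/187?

Information content I(x) = -log₂(p(x))
I = -log₂(126/187) = -log₂(0.6738)
I = 0.5696 bits


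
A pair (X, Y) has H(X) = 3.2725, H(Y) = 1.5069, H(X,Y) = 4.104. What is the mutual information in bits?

I(X;Y) = H(X) + H(Y) - H(X,Y)
I(X;Y) = 3.2725 + 1.5069 - 4.104 = 0.6754 bits


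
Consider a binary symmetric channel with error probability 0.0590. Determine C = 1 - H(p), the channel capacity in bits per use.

For BSC with error probability p:
C = 1 - H(p) where H(p) is binary entropy
H(0.0590) = -0.0590 × log₂(0.0590) - 0.9410 × log₂(0.9410)
H(p) = 0.3235
C = 1 - 0.3235 = 0.6765 bits/use


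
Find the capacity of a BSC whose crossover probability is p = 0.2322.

For BSC with error probability p:
C = 1 - H(p) where H(p) is binary entropy
H(0.2322) = -0.2322 × log₂(0.2322) - 0.7678 × log₂(0.7678)
H(p) = 0.7818
C = 1 - 0.7818 = 0.2182 bits/use


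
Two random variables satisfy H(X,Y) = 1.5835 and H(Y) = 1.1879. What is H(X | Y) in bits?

Chain rule: H(X,Y) = H(X|Y) + H(Y)
H(X|Y) = H(X,Y) - H(Y) = 1.5835 - 1.1879 = 0.3956 bits


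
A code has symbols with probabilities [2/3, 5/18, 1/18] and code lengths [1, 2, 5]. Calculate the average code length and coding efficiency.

Average length L = Σ p_i × l_i = 1.5000 bits
Entropy H = 1.1350 bits
Efficiency η = H/L × 100% = 75.66%


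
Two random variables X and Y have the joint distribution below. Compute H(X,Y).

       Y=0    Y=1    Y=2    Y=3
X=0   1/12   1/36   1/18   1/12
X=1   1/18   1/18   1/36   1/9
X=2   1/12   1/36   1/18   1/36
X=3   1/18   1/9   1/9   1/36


H(X,Y) = -Σ p(x,y) log₂ p(x,y)
  p(0,0)=1/12: -0.0833 × log₂(0.0833) = 0.2987
  p(0,1)=1/36: -0.0278 × log₂(0.0278) = 0.1436
  p(0,2)=1/18: -0.0556 × log₂(0.0556) = 0.2317
  p(0,3)=1/12: -0.0833 × log₂(0.0833) = 0.2987
  p(1,0)=1/18: -0.0556 × log₂(0.0556) = 0.2317
  p(1,1)=1/18: -0.0556 × log₂(0.0556) = 0.2317
  p(1,2)=1/36: -0.0278 × log₂(0.0278) = 0.1436
  p(1,3)=1/9: -0.1111 × log₂(0.1111) = 0.3522
  p(2,0)=1/12: -0.0833 × log₂(0.0833) = 0.2987
  p(2,1)=1/36: -0.0278 × log₂(0.0278) = 0.1436
  p(2,2)=1/18: -0.0556 × log₂(0.0556) = 0.2317
  p(2,3)=1/36: -0.0278 × log₂(0.0278) = 0.1436
  p(3,0)=1/18: -0.0556 × log₂(0.0556) = 0.2317
  p(3,1)=1/9: -0.1111 × log₂(0.1111) = 0.3522
  p(3,2)=1/9: -0.1111 × log₂(0.1111) = 0.3522
  p(3,3)=1/36: -0.0278 × log₂(0.0278) = 0.1436
H(X,Y) = 3.8292 bits


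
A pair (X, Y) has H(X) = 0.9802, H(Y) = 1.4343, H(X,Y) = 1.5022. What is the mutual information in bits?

I(X;Y) = H(X) + H(Y) - H(X,Y)
I(X;Y) = 0.9802 + 1.4343 - 1.5022 = 0.9123 bits


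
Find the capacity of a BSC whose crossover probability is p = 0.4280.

For BSC with error probability p:
C = 1 - H(p) where H(p) is binary entropy
H(0.4280) = -0.4280 × log₂(0.4280) - 0.5720 × log₂(0.5720)
H(p) = 0.9850
C = 1 - 0.9850 = 0.0150 bits/use


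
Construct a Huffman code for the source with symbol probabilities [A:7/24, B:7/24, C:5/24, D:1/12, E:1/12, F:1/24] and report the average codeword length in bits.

Huffman tree construction:
Combine smallest probabilities repeatedly
Resulting codes:
  A: 10 (length 2)
  B: 11 (length 2)
  C: 00 (length 2)
  D: 0111 (length 4)
  E: 010 (length 3)
  F: 0110 (length 4)
Average length = Σ p(s) × length(s) = 2.3333 bits


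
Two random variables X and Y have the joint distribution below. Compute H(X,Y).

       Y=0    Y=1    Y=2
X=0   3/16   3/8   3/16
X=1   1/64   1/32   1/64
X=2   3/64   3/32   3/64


H(X,Y) = -Σ p(x,y) log₂ p(x,y)
  p(0,0)=3/16: -0.1875 × log₂(0.1875) = 0.4528
  p(0,1)=3/8: -0.3750 × log₂(0.3750) = 0.5306
  p(0,2)=3/16: -0.1875 × log₂(0.1875) = 0.4528
  p(1,0)=1/64: -0.0156 × log₂(0.0156) = 0.0938
  p(1,1)=1/32: -0.0312 × log₂(0.0312) = 0.1562
  p(1,2)=1/64: -0.0156 × log₂(0.0156) = 0.0938
  p(2,0)=3/64: -0.0469 × log₂(0.0469) = 0.2070
  p(2,1)=3/32: -0.0938 × log₂(0.0938) = 0.3202
  p(2,2)=3/64: -0.0469 × log₂(0.0469) = 0.2070
H(X,Y) = 2.5141 bits


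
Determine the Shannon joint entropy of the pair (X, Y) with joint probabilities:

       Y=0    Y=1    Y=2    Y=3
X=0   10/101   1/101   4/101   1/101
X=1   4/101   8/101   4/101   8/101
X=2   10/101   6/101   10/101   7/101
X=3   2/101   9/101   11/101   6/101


H(X,Y) = -Σ p(x,y) log₂ p(x,y)
  p(0,0)=10/101: -0.0990 × log₂(0.0990) = 0.3303
  p(0,1)=1/101: -0.0099 × log₂(0.0099) = 0.0659
  p(0,2)=4/101: -0.0396 × log₂(0.0396) = 0.1845
  p(0,3)=1/101: -0.0099 × log₂(0.0099) = 0.0659
  p(1,0)=4/101: -0.0396 × log₂(0.0396) = 0.1845
  p(1,1)=8/101: -0.0792 × log₂(0.0792) = 0.2898
  p(1,2)=4/101: -0.0396 × log₂(0.0396) = 0.1845
  p(1,3)=8/101: -0.0792 × log₂(0.0792) = 0.2898
  p(2,0)=10/101: -0.0990 × log₂(0.0990) = 0.3303
  p(2,1)=6/101: -0.0594 × log₂(0.0594) = 0.2420
  p(2,2)=10/101: -0.0990 × log₂(0.0990) = 0.3303
  p(2,3)=7/101: -0.0693 × log₂(0.0693) = 0.2669
  p(3,0)=2/101: -0.0198 × log₂(0.0198) = 0.1120
  p(3,1)=9/101: -0.0891 × log₂(0.0891) = 0.3108
  p(3,2)=11/101: -0.1089 × log₂(0.1089) = 0.3484
  p(3,3)=6/101: -0.0594 × log₂(0.0594) = 0.2420
H(X,Y) = 3.7779 bits


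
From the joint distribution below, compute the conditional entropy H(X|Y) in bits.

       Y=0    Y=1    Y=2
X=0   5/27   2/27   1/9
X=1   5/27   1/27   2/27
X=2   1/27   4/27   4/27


H(X|Y) = Σ_y p(y) H(X|Y=y)
  p(Y=0) = 11/27, H(X|Y=0) = 1.3486
  p(Y=1) = 7/27, H(X|Y=1) = 1.3788
  p(Y=2) = 1/3, H(X|Y=2) = 1.5305
H(X|Y) = 0.4074×1.3486 + 0.2593×1.3788 + 0.3333×1.5305 = 1.4171 bits


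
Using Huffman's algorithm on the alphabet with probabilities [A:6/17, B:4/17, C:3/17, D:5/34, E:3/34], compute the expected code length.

Huffman tree construction:
Combine smallest probabilities repeatedly
Resulting codes:
  A: 11 (length 2)
  B: 01 (length 2)
  C: 00 (length 2)
  D: 101 (length 3)
  E: 100 (length 3)
Average length = Σ p(s) × length(s) = 2.2353 bits


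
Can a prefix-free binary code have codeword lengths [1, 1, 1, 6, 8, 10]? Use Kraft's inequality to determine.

Kraft inequality: Σ 2^(-l_i) ≤ 1 for prefix-free code
Calculating: 2^(-1) + 2^(-1) + 2^(-1) + 2^(-6) + 2^(-8) + 2^(-10)
= 0.5 + 0.5 + 0.5 + 0.015625 + 0.00390625 + 0.0009765625
= 1.5205
Since 1.5205 > 1, prefix-free code does not exist


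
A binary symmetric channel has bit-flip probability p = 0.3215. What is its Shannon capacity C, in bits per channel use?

For BSC with error probability p:
C = 1 - H(p) where H(p) is binary entropy
H(0.3215) = -0.3215 × log₂(0.3215) - 0.6785 × log₂(0.6785)
H(p) = 0.9060
C = 1 - 0.9060 = 0.0940 bits/use


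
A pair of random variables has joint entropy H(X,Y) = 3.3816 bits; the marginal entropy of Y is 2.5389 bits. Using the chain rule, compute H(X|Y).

Chain rule: H(X,Y) = H(X|Y) + H(Y)
H(X|Y) = H(X,Y) - H(Y) = 3.3816 - 2.5389 = 0.8427 bits


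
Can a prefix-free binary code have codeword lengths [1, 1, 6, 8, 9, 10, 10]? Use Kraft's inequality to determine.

Kraft inequality: Σ 2^(-l_i) ≤ 1 for prefix-free code
Calculating: 2^(-1) + 2^(-1) + 2^(-6) + 2^(-8) + 2^(-9) + 2^(-10) + 2^(-10)
= 0.5 + 0.5 + 0.015625 + 0.00390625 + 0.001953125 + 0.0009765625 + 0.0009765625
= 1.0234
Since 1.0234 > 1, prefix-free code does not exist


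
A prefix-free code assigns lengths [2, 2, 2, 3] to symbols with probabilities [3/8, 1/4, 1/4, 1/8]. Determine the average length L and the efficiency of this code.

Average length L = Σ p_i × l_i = 2.1250 bits
Entropy H = 1.9056 bits
Efficiency η = H/L × 100% = 89.68%


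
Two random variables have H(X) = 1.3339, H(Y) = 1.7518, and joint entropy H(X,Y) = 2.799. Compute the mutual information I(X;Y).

I(X;Y) = H(X) + H(Y) - H(X,Y)
I(X;Y) = 1.3339 + 1.7518 - 2.799 = 0.2867 bits


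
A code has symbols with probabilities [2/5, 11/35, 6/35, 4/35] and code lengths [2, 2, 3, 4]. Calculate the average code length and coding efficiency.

Average length L = Σ p_i × l_i = 2.4000 bits
Entropy H = 1.8474 bits
Efficiency η = H/L × 100% = 76.97%


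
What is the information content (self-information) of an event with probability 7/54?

Information content I(x) = -log₂(p(x))
I = -log₂(7/54) = -log₂(0.1296)
I = 2.9475 bits


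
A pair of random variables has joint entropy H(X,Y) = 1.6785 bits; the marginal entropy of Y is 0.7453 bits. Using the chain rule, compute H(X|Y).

Chain rule: H(X,Y) = H(X|Y) + H(Y)
H(X|Y) = H(X,Y) - H(Y) = 1.6785 - 0.7453 = 0.9332 bits


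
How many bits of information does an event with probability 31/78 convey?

Information content I(x) = -log₂(p(x))
I = -log₂(31/78) = -log₂(0.3974)
I = 1.3312 bits


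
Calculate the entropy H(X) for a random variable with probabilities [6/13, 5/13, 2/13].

H(X) = -Σ p(x) log₂ p(x)
  -6/13 × log₂(6/13) = 0.5148
  -5/13 × log₂(5/13) = 0.5302
  -2/13 × log₂(2/13) = 0.4155
H(X) = 1.4605 bits


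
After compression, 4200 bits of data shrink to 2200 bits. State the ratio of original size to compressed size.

Compression ratio = Original / Compressed
= 4200 / 2200 = 1.91:1


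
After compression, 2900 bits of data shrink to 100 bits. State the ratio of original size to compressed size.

Compression ratio = Original / Compressed
= 2900 / 100 = 29.00:1


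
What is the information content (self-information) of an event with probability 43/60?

Information content I(x) = -log₂(p(x))
I = -log₂(43/60) = -log₂(0.7167)
I = 0.4806 bits


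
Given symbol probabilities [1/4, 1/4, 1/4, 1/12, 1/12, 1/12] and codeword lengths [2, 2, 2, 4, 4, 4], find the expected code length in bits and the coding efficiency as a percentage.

Average length L = Σ p_i × l_i = 2.5000 bits
Entropy H = 2.3962 bits
Efficiency η = H/L × 100% = 95.85%


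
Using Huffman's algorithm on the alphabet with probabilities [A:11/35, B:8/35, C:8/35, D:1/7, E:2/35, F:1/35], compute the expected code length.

Huffman tree construction:
Combine smallest probabilities repeatedly
Resulting codes:
  A: 11 (length 2)
  B: 00 (length 2)
  C: 01 (length 2)
  D: 101 (length 3)
  E: 1001 (length 4)
  F: 1000 (length 4)
Average length = Σ p(s) × length(s) = 2.3143 bits


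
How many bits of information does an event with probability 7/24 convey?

Information content I(x) = -log₂(p(x))
I = -log₂(7/24) = -log₂(0.2917)
I = 1.7776 bits


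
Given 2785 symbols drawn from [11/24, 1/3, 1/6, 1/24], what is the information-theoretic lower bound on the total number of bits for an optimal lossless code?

Entropy H = 1.6661 bits/symbol
Minimum bits = H × n = 1.6661 × 2785
= 4639.97 bits


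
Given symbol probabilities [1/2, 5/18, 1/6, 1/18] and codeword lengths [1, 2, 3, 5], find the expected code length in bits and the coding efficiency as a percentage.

Average length L = Σ p_i × l_i = 1.8333 bits
Entropy H = 1.6758 bits
Efficiency η = H/L × 100% = 91.41%


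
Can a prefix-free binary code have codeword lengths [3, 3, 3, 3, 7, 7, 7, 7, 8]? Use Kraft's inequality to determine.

Kraft inequality: Σ 2^(-l_i) ≤ 1 for prefix-free code
Calculating: 2^(-3) + 2^(-3) + 2^(-3) + 2^(-3) + 2^(-7) + 2^(-7) + 2^(-7) + 2^(-7) + 2^(-8)
= 0.125 + 0.125 + 0.125 + 0.125 + 0.0078125 + 0.0078125 + 0.0078125 + 0.0078125 + 0.00390625
= 0.5352
Since 0.5352 ≤ 1, prefix-free code exists


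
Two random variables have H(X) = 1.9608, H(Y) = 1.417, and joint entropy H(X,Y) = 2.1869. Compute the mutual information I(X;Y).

I(X;Y) = H(X) + H(Y) - H(X,Y)
I(X;Y) = 1.9608 + 1.417 - 2.1869 = 1.1909 bits


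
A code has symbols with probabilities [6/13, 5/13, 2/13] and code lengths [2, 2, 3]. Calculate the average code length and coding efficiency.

Average length L = Σ p_i × l_i = 2.1538 bits
Entropy H = 1.4605 bits
Efficiency η = H/L × 100% = 67.81%


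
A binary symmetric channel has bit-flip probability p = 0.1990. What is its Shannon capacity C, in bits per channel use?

For BSC with error probability p:
C = 1 - H(p) where H(p) is binary entropy
H(0.1990) = -0.1990 × log₂(0.1990) - 0.8010 × log₂(0.8010)
H(p) = 0.7199
C = 1 - 0.7199 = 0.2801 bits/use


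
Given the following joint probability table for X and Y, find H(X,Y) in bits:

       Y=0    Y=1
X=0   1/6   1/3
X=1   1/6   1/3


H(X,Y) = -Σ p(x,y) log₂ p(x,y)
  p(0,0)=1/6: -0.1667 × log₂(0.1667) = 0.4308
  p(0,1)=1/3: -0.3333 × log₂(0.3333) = 0.5283
  p(1,0)=1/6: -0.1667 × log₂(0.1667) = 0.4308
  p(1,1)=1/3: -0.3333 × log₂(0.3333) = 0.5283
H(X,Y) = 1.9183 bits


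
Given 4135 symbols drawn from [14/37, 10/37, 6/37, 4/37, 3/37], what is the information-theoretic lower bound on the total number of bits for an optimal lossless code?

Entropy H = 2.1071 bits/symbol
Minimum bits = H × n = 2.1071 × 4135
= 8712.88 bits


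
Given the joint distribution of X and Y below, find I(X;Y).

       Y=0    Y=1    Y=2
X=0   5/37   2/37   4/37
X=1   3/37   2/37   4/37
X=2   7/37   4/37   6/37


H(X) = 1.5319, H(Y) = 1.5363, H(X,Y) = 3.0601
I(X;Y) = H(X) + H(Y) - H(X,Y) = 0.0081 bits


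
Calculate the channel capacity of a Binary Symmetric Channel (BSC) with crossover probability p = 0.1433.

For BSC with error probability p:
C = 1 - H(p) where H(p) is binary entropy
H(0.1433) = -0.1433 × log₂(0.1433) - 0.8567 × log₂(0.8567)
H(p) = 0.5928
C = 1 - 0.5928 = 0.4072 bits/use


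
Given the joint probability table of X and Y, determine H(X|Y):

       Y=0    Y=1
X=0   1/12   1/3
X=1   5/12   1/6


H(X|Y) = Σ_y p(y) H(X|Y=y)
  p(Y=0) = 1/2, H(X|Y=0) = 0.6500
  p(Y=1) = 1/2, H(X|Y=1) = 0.9183
H(X|Y) = 0.5000×0.6500 + 0.5000×0.9183 = 0.7842 bits


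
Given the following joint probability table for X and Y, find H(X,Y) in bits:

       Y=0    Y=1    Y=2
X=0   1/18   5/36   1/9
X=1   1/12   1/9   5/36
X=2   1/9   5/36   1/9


H(X,Y) = -Σ p(x,y) log₂ p(x,y)
  p(0,0)=1/18: -0.0556 × log₂(0.0556) = 0.2317
  p(0,1)=5/36: -0.1389 × log₂(0.1389) = 0.3956
  p(0,2)=1/9: -0.1111 × log₂(0.1111) = 0.3522
  p(1,0)=1/12: -0.0833 × log₂(0.0833) = 0.2987
  p(1,1)=1/9: -0.1111 × log₂(0.1111) = 0.3522
  p(1,2)=5/36: -0.1389 × log₂(0.1389) = 0.3956
  p(2,0)=1/9: -0.1111 × log₂(0.1111) = 0.3522
  p(2,1)=5/36: -0.1389 × log₂(0.1389) = 0.3956
  p(2,2)=1/9: -0.1111 × log₂(0.1111) = 0.3522
H(X,Y) = 3.1259 bits


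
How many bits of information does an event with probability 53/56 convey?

Information content I(x) = -log₂(p(x))
I = -log₂(53/56) = -log₂(0.9464)
I = 0.0794 bits


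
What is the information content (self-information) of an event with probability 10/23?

Information content I(x) = -log₂(p(x))
I = -log₂(10/23) = -log₂(0.4348)
I = 1.2016 bits


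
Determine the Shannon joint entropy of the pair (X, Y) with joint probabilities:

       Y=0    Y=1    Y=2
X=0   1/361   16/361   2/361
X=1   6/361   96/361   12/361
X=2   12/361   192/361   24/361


H(X,Y) = -Σ p(x,y) log₂ p(x,y)
  p(0,0)=1/361: -0.0028 × log₂(0.0028) = 0.0235
  p(0,1)=16/361: -0.0443 × log₂(0.0443) = 0.1993
  p(0,2)=2/361: -0.0055 × log₂(0.0055) = 0.0415
  p(1,0)=6/361: -0.0166 × log₂(0.0166) = 0.0982
  p(1,1)=96/361: -0.2659 × log₂(0.2659) = 0.5082
  p(1,2)=12/361: -0.0332 × log₂(0.0332) = 0.1632
  p(2,0)=12/361: -0.0332 × log₂(0.0332) = 0.1632
  p(2,1)=192/361: -0.5319 × log₂(0.5319) = 0.4845
  p(2,2)=24/361: -0.0665 × log₂(0.0665) = 0.2600
H(X,Y) = 1.9417 bits


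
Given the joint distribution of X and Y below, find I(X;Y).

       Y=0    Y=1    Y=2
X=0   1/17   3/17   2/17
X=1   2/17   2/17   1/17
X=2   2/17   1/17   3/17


H(X) = 1.5799, H(Y) = 1.5799, H(X,Y) = 3.0575
I(X;Y) = H(X) + H(Y) - H(X,Y) = 0.1023 bits


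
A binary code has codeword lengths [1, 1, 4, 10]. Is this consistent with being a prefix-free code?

Kraft inequality: Σ 2^(-l_i) ≤ 1 for prefix-free code
Calculating: 2^(-1) + 2^(-1) + 2^(-4) + 2^(-10)
= 0.5 + 0.5 + 0.0625 + 0.0009765625
= 1.0635
Since 1.0635 > 1, prefix-free code does not exist


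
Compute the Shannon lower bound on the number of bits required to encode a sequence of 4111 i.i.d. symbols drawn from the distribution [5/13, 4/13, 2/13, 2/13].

Entropy H = 1.8843 bits/symbol
Minimum bits = H × n = 1.8843 × 4111
= 7746.41 bits


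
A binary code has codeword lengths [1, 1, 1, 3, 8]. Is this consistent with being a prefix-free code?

Kraft inequality: Σ 2^(-l_i) ≤ 1 for prefix-free code
Calculating: 2^(-1) + 2^(-1) + 2^(-1) + 2^(-3) + 2^(-8)
= 0.5 + 0.5 + 0.5 + 0.125 + 0.00390625
= 1.6289
Since 1.6289 > 1, prefix-free code does not exist


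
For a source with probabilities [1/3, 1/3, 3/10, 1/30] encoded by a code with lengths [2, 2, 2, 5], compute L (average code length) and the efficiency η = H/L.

Average length L = Σ p_i × l_i = 2.1000 bits
Entropy H = 1.7413 bits
Efficiency η = H/L × 100% = 82.92%


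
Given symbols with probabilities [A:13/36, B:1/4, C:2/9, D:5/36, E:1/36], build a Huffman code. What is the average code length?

Huffman tree construction:
Combine smallest probabilities repeatedly
Resulting codes:
  A: 11 (length 2)
  B: 10 (length 2)
  C: 01 (length 2)
  D: 001 (length 3)
  E: 000 (length 3)
Average length = Σ p(s) × length(s) = 2.1667 bits


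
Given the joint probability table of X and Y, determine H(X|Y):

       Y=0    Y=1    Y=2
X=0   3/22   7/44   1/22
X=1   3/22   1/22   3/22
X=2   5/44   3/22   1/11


H(X|Y) = Σ_y p(y) H(X|Y=y)
  p(Y=0) = 17/44, H(X|Y=0) = 1.5799
  p(Y=1) = 15/44, H(X|Y=1) = 1.4295
  p(Y=2) = 3/11, H(X|Y=2) = 1.4591
H(X|Y) = 0.3864×1.5799 + 0.3409×1.4295 + 0.2727×1.4591 = 1.4957 bits


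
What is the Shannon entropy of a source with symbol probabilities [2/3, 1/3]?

H(X) = -Σ p(x) log₂ p(x)
  -2/3 × log₂(2/3) = 0.3900
  -1/3 × log₂(1/3) = 0.5283
H(X) = 0.9183 bits


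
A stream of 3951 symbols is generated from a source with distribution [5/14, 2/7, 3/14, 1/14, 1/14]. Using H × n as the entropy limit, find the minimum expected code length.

Entropy H = 2.0670 bits/symbol
Minimum bits = H × n = 2.0670 × 3951
= 8166.84 bits


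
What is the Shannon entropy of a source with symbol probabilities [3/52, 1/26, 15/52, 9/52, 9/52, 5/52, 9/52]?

H(X) = -Σ p(x) log₂ p(x)
  -3/52 × log₂(3/52) = 0.2374
  -1/26 × log₂(1/26) = 0.1808
  -15/52 × log₂(15/52) = 0.5174
  -9/52 × log₂(9/52) = 0.4380
  -9/52 × log₂(9/52) = 0.4380
  -5/52 × log₂(5/52) = 0.3249
  -9/52 × log₂(9/52) = 0.4380
H(X) = 2.5744 bits


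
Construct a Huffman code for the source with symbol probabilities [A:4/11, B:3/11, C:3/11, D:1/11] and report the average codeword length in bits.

Huffman tree construction:
Combine smallest probabilities repeatedly
Resulting codes:
  A: 11 (length 2)
  B: 01 (length 2)
  C: 10 (length 2)
  D: 00 (length 2)
Average length = Σ p(s) × length(s) = 2.0000 bits


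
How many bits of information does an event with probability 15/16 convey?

Information content I(x) = -log₂(p(x))
I = -log₂(15/16) = -log₂(0.9375)
I = 0.0931 bits


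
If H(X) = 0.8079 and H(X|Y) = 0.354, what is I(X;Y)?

I(X;Y) = H(X) - H(X|Y)
I(X;Y) = 0.8079 - 0.354 = 0.4539 bits


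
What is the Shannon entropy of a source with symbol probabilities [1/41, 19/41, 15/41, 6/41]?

H(X) = -Σ p(x) log₂ p(x)
  -1/41 × log₂(1/41) = 0.1307
  -19/41 × log₂(19/41) = 0.5142
  -15/41 × log₂(15/41) = 0.5307
  -6/41 × log₂(6/41) = 0.4057
H(X) = 1.5814 bits


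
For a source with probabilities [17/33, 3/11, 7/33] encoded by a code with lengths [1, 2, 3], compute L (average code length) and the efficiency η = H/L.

Average length L = Σ p_i × l_i = 1.6970 bits
Entropy H = 1.4787 bits
Efficiency η = H/L × 100% = 87.14%


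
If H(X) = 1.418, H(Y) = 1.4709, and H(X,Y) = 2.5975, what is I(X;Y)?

I(X;Y) = H(X) + H(Y) - H(X,Y)
I(X;Y) = 1.418 + 1.4709 - 2.5975 = 0.2914 bits


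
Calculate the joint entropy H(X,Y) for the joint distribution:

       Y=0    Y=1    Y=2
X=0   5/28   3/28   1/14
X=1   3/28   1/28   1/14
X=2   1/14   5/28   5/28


H(X,Y) = -Σ p(x,y) log₂ p(x,y)
  p(0,0)=5/28: -0.1786 × log₂(0.1786) = 0.4438
  p(0,1)=3/28: -0.1071 × log₂(0.1071) = 0.3453
  p(0,2)=1/14: -0.0714 × log₂(0.0714) = 0.2720
  p(1,0)=3/28: -0.1071 × log₂(0.1071) = 0.3453
  p(1,1)=1/28: -0.0357 × log₂(0.0357) = 0.1717
  p(1,2)=1/14: -0.0714 × log₂(0.0714) = 0.2720
  p(2,0)=1/14: -0.0714 × log₂(0.0714) = 0.2720
  p(2,1)=5/28: -0.1786 × log₂(0.1786) = 0.4438
  p(2,2)=5/28: -0.1786 × log₂(0.1786) = 0.4438
H(X,Y) = 3.0095 bits


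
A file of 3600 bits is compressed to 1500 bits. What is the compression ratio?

Compression ratio = Original / Compressed
= 3600 / 1500 = 2.40:1


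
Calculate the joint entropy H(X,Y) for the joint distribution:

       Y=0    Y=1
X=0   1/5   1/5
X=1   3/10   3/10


H(X,Y) = -Σ p(x,y) log₂ p(x,y)
  p(0,0)=1/5: -0.2000 × log₂(0.2000) = 0.4644
  p(0,1)=1/5: -0.2000 × log₂(0.2000) = 0.4644
  p(1,0)=3/10: -0.3000 × log₂(0.3000) = 0.5211
  p(1,1)=3/10: -0.3000 × log₂(0.3000) = 0.5211
H(X,Y) = 1.9710 bits


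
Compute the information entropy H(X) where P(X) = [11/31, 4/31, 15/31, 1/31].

H(X) = -Σ p(x) log₂ p(x)
  -11/31 × log₂(11/31) = 0.5304
  -4/31 × log₂(4/31) = 0.3812
  -15/31 × log₂(15/31) = 0.5068
  -1/31 × log₂(1/31) = 0.1598
H(X) = 1.5782 bits


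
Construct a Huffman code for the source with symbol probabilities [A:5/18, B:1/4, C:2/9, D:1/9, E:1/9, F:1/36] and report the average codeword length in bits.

Huffman tree construction:
Combine smallest probabilities repeatedly
Resulting codes:
  A: 11 (length 2)
  B: 01 (length 2)
  C: 00 (length 2)
  D: 1011 (length 4)
  E: 100 (length 3)
  F: 1010 (length 4)
Average length = Σ p(s) × length(s) = 2.3889 bits


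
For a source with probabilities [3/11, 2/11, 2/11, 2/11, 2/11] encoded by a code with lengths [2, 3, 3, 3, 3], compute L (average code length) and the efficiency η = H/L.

Average length L = Σ p_i × l_i = 2.7273 bits
Entropy H = 2.2999 bits
Efficiency η = H/L × 100% = 84.33%


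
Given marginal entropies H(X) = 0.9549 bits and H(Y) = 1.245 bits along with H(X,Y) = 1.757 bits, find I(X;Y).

I(X;Y) = H(X) + H(Y) - H(X,Y)
I(X;Y) = 0.9549 + 1.245 - 1.757 = 0.4429 bits


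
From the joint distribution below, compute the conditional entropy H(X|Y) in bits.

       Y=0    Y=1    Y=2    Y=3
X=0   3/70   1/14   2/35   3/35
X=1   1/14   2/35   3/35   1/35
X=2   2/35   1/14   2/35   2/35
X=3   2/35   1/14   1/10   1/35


H(X|Y) = Σ_y p(y) H(X|Y=y)
  p(Y=0) = 8/35, H(X|Y=0) = 1.9772
  p(Y=1) = 19/70, H(X|Y=1) = 1.9938
  p(Y=2) = 3/10, H(X|Y=2) = 1.9561
  p(Y=3) = 1/5, H(X|Y=3) = 1.8424
H(X|Y) = 0.2286×1.9772 + 0.2714×1.9938 + 0.3000×1.9561 + 0.2000×1.8424 = 1.9484 bits


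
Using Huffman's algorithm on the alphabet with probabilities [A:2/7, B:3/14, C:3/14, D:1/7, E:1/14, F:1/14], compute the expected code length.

Huffman tree construction:
Combine smallest probabilities repeatedly
Resulting codes:
  A: 10 (length 2)
  B: 00 (length 2)
  C: 01 (length 2)
  D: 110 (length 3)
  E: 1110 (length 4)
  F: 1111 (length 4)
Average length = Σ p(s) × length(s) = 2.4286 bits


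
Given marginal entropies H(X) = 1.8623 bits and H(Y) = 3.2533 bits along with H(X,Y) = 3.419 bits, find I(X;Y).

I(X;Y) = H(X) + H(Y) - H(X,Y)
I(X;Y) = 1.8623 + 3.2533 - 3.419 = 1.6966 bits


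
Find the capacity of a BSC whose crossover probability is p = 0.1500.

For BSC with error probability p:
C = 1 - H(p) where H(p) is binary entropy
H(0.1500) = -0.1500 × log₂(0.1500) - 0.8500 × log₂(0.8500)
H(p) = 0.6098
C = 1 - 0.6098 = 0.3902 bits/use


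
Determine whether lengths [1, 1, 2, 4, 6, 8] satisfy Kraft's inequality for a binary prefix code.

Kraft inequality: Σ 2^(-l_i) ≤ 1 for prefix-free code
Calculating: 2^(-1) + 2^(-1) + 2^(-2) + 2^(-4) + 2^(-6) + 2^(-8)
= 0.5 + 0.5 + 0.25 + 0.0625 + 0.015625 + 0.00390625
= 1.3320
Since 1.3320 > 1, prefix-free code does not exist


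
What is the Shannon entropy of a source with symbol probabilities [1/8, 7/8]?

H(X) = -Σ p(x) log₂ p(x)
  -1/8 × log₂(1/8) = 0.3750
  -7/8 × log₂(7/8) = 0.1686
H(X) = 0.5436 bits


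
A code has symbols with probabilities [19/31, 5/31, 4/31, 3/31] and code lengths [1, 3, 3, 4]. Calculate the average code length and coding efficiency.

Average length L = Σ p_i × l_i = 1.8710 bits
Entropy H = 1.5647 bits
Efficiency η = H/L × 100% = 83.63%


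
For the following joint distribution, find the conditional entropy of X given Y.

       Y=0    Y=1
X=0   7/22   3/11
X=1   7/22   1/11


H(X|Y) = Σ_y p(y) H(X|Y=y)
  p(Y=0) = 7/11, H(X|Y=0) = 1.0000
  p(Y=1) = 4/11, H(X|Y=1) = 0.8113
H(X|Y) = 0.6364×1.0000 + 0.3636×0.8113 = 0.9314 bits


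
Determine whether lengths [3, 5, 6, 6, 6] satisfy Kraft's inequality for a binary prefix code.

Kraft inequality: Σ 2^(-l_i) ≤ 1 for prefix-free code
Calculating: 2^(-3) + 2^(-5) + 2^(-6) + 2^(-6) + 2^(-6)
= 0.125 + 0.03125 + 0.015625 + 0.015625 + 0.015625
= 0.2031
Since 0.2031 ≤ 1, prefix-free code exists


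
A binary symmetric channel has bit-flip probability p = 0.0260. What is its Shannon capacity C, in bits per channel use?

For BSC with error probability p:
C = 1 - H(p) where H(p) is binary entropy
H(0.0260) = -0.0260 × log₂(0.0260) - 0.9740 × log₂(0.9740)
H(p) = 0.1739
C = 1 - 0.1739 = 0.8261 bits/use


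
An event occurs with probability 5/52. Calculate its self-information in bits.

Information content I(x) = -log₂(p(x))
I = -log₂(5/52) = -log₂(0.0962)
I = 3.3785 bits


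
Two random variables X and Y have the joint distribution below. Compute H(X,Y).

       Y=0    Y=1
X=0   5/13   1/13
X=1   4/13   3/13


H(X,Y) = -Σ p(x,y) log₂ p(x,y)
  p(0,0)=5/13: -0.3846 × log₂(0.3846) = 0.5302
  p(0,1)=1/13: -0.0769 × log₂(0.0769) = 0.2846
  p(1,0)=4/13: -0.3077 × log₂(0.3077) = 0.5232
  p(1,1)=3/13: -0.2308 × log₂(0.2308) = 0.4882
H(X,Y) = 1.8262 bits


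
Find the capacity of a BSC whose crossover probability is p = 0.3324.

For BSC with error probability p:
C = 1 - H(p) where H(p) is binary entropy
H(0.3324) = -0.3324 × log₂(0.3324) - 0.6676 × log₂(0.6676)
H(p) = 0.9174
C = 1 - 0.9174 = 0.0826 bits/use


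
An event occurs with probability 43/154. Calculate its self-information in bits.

Information content I(x) = -log₂(p(x))
I = -log₂(43/154) = -log₂(0.2792)
I = 1.8405 bits


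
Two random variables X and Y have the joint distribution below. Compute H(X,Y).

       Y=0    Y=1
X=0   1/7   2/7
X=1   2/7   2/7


H(X,Y) = -Σ p(x,y) log₂ p(x,y)
  p(0,0)=1/7: -0.1429 × log₂(0.1429) = 0.4011
  p(0,1)=2/7: -0.2857 × log₂(0.2857) = 0.5164
  p(1,0)=2/7: -0.2857 × log₂(0.2857) = 0.5164
  p(1,1)=2/7: -0.2857 × log₂(0.2857) = 0.5164
H(X,Y) = 1.9502 bits


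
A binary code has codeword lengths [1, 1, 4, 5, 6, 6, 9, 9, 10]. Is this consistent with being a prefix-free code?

Kraft inequality: Σ 2^(-l_i) ≤ 1 for prefix-free code
Calculating: 2^(-1) + 2^(-1) + 2^(-4) + 2^(-5) + 2^(-6) + 2^(-6) + 2^(-9) + 2^(-9) + 2^(-10)
= 0.5 + 0.5 + 0.0625 + 0.03125 + 0.015625 + 0.015625 + 0.001953125 + 0.001953125 + 0.0009765625
= 1.1299
Since 1.1299 > 1, prefix-free code does not exist


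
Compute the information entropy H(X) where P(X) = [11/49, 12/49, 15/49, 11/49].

H(X) = -Σ p(x) log₂ p(x)
  -11/49 × log₂(11/49) = 0.4838
  -12/49 × log₂(12/49) = 0.4971
  -15/49 × log₂(15/49) = 0.5228
  -11/49 × log₂(11/49) = 0.4838
H(X) = 1.9876 bits


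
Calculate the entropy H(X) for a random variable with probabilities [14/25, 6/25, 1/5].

H(X) = -Σ p(x) log₂ p(x)
  -14/25 × log₂(14/25) = 0.4684
  -6/25 × log₂(6/25) = 0.4941
  -1/5 × log₂(1/5) = 0.4644
H(X) = 1.4270 bits


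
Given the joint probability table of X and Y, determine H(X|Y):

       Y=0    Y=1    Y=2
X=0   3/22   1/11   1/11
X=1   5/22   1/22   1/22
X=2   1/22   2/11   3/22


H(X|Y) = Σ_y p(y) H(X|Y=y)
  p(Y=0) = 9/22, H(X|Y=0) = 1.3516
  p(Y=1) = 7/22, H(X|Y=1) = 1.3788
  p(Y=2) = 3/11, H(X|Y=2) = 1.4591
H(X|Y) = 0.4091×1.3516 + 0.3182×1.3788 + 0.2727×1.4591 = 1.3896 bits
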